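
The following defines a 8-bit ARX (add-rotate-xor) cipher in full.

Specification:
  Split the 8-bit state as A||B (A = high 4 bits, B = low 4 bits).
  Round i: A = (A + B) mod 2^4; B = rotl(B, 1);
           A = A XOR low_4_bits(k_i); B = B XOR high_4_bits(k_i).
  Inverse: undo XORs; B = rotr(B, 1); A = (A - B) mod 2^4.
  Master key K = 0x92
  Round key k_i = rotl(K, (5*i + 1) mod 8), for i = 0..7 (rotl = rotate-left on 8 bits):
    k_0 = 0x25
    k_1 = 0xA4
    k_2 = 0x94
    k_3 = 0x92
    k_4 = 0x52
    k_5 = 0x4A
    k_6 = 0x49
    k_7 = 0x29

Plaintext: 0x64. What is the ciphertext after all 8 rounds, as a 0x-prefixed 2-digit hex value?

0x44

s_0 = plaintext = 0x64
s_1 = Round(s_0, k_0) = 0xFA
s_2 = Round(s_1, k_1) = 0xDF
s_3 = Round(s_2, k_2) = 0x86
s_4 = Round(s_3, k_3) = 0xC5
s_5 = Round(s_4, k_4) = 0x3F
s_6 = Round(s_5, k_5) = 0x8B
s_7 = Round(s_6, k_6) = 0xA3
s_8 = Round(s_7, k_7) = 0x44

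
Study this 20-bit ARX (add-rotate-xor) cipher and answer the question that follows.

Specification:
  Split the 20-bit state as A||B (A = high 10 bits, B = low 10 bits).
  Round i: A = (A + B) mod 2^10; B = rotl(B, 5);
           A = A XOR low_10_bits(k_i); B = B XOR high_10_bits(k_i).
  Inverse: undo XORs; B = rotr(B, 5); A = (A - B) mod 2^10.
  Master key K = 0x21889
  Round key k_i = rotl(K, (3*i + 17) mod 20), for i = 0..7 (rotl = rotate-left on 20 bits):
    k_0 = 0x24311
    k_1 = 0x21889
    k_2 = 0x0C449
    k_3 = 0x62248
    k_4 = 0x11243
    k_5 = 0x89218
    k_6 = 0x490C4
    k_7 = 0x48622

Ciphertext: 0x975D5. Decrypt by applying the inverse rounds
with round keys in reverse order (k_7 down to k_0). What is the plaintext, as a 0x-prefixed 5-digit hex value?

0x5A7F0

s_0 = ciphertext = 0x975D5
s_1 = InvRound(s_0, k_7) = 0x7E287
s_2 = InvRound(s_1, k_6) = 0x2FC7D
s_3 = InvRound(s_2, k_5) = 0xDD732
s_4 = InvRound(s_3, k_4) = 0x96EDB
s_5 = InvRound(s_4, k_3) = 0x6667A
s_6 = InvRound(s_5, k_2) = 0x17972
s_7 = InvRound(s_6, k_1) = 0x9228F
s_8 = InvRound(s_7, k_0) = 0x5A7F0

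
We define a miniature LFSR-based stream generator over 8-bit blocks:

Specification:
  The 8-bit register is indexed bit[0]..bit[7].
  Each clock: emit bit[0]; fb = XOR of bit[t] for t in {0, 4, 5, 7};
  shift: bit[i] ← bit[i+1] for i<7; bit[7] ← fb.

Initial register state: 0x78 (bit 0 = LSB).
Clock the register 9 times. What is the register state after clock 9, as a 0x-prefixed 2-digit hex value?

0x3A

reg_0 = 0x78
clock 1: out=0, reg = 0x3C
clock 2: out=0, reg = 0x1E
clock 3: out=0, reg = 0x8F
clock 4: out=1, reg = 0x47
clock 5: out=1, reg = 0xA3
clock 6: out=1, reg = 0xD1
clock 7: out=1, reg = 0xE8
clock 8: out=0, reg = 0x74
clock 9: out=0, reg = 0x3A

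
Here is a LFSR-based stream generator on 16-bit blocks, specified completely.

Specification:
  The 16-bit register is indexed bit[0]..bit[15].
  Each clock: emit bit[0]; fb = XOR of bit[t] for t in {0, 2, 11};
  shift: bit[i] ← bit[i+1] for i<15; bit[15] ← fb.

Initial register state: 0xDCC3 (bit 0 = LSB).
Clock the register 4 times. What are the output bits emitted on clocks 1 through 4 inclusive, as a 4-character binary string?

reg_0 = 0xDCC3
clock 1: out=1, reg = 0x6E61
clock 2: out=1, reg = 0x3730
clock 3: out=0, reg = 0x1B98
clock 4: out=0, reg = 0x8DCC

1100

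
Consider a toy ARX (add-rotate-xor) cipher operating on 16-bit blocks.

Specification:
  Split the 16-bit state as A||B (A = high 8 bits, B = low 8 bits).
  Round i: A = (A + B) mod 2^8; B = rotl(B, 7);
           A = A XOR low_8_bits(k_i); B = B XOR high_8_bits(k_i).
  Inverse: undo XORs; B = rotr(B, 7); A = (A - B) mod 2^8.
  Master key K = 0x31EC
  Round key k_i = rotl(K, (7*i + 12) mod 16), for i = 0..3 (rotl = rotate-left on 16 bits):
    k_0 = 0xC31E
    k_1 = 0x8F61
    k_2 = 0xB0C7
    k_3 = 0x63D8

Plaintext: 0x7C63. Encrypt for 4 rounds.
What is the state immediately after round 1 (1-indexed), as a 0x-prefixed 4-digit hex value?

s_0 = plaintext = 0x7C63
s_1 = Round(s_0, k_0) = 0xC172
s_2 = Round(s_1, k_1) = 0x52B6
s_3 = Round(s_2, k_2) = 0xCFEB
s_4 = Round(s_3, k_3) = 0x6296

0xC172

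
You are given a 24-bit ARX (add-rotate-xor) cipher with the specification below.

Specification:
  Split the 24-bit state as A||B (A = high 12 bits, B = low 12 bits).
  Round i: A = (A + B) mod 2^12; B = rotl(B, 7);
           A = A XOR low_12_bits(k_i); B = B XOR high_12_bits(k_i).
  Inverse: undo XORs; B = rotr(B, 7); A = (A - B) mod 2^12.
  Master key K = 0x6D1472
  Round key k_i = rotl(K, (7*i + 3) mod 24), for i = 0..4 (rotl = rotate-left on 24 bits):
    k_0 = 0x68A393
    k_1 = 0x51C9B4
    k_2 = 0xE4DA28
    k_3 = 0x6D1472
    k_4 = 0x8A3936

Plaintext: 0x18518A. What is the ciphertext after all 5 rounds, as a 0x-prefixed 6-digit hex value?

s_0 = plaintext = 0x18518A
s_1 = Round(s_0, k_0) = 0x09C386
s_2 = Round(s_1, k_1) = 0xD96600
s_3 = Round(s_2, k_2) = 0x9BEE7D
s_4 = Round(s_3, k_3) = 0xC49822
s_5 = Round(s_4, k_4) = 0xD5D9E2

0xD5D9E2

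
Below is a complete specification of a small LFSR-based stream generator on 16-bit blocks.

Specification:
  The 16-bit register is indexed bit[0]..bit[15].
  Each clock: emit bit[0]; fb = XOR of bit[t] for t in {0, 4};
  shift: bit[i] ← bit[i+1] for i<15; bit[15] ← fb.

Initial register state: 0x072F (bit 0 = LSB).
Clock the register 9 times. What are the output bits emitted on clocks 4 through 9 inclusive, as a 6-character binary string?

reg_0 = 0x072F
clock 1: out=1, reg = 0x8397
clock 2: out=1, reg = 0x41CB
clock 3: out=1, reg = 0xA0E5
clock 4: out=1, reg = 0xD072
clock 5: out=0, reg = 0xE839
clock 6: out=1, reg = 0x741C
clock 7: out=0, reg = 0xBA0E
clock 8: out=0, reg = 0x5D07
clock 9: out=1, reg = 0xAE83

101001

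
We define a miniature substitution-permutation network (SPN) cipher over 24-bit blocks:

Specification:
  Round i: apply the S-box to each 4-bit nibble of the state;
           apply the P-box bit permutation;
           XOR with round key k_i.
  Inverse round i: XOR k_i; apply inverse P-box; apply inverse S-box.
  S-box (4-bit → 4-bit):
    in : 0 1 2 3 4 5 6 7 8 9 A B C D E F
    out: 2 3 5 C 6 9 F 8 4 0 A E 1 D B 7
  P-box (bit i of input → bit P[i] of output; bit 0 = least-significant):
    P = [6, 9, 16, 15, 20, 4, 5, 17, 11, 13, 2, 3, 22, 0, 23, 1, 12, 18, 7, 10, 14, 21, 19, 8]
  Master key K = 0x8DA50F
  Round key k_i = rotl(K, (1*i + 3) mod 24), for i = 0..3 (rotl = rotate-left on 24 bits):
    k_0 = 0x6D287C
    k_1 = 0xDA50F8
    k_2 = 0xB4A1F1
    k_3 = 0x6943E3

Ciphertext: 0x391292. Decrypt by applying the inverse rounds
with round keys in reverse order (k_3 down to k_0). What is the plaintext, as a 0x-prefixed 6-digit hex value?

0xAFD9DB

s_0 = ciphertext = 0x391292
s_1 = InvRound(s_0, k_3) = 0x5C19FC
s_2 = InvRound(s_1, k_2) = 0x4CF697
s_3 = InvRound(s_2, k_1) = 0x9ABBDE
s_4 = InvRound(s_3, k_0) = 0xAFD9DB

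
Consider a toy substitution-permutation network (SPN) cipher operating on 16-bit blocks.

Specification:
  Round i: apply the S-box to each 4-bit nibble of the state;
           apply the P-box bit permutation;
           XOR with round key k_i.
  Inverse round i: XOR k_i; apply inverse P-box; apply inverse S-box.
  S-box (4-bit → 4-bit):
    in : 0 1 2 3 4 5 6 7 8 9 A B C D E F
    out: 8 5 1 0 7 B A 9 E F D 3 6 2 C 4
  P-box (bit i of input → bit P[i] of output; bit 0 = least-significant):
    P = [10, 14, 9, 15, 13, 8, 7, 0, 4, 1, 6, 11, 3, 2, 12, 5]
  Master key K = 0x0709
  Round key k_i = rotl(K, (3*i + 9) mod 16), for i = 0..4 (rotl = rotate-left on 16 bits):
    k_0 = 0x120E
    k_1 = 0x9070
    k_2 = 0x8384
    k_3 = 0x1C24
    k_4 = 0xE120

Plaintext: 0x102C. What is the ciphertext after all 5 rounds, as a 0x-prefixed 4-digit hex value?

0xB01F

s_0 = plaintext = 0x102C
s_1 = Round(s_0, k_0) = 0x6806
s_2 = Round(s_1, k_1) = 0x5817
s_3 = Round(s_2, k_2) = 0x2F6A
s_4 = Round(s_3, k_3) = 0x9B6D
s_5 = Round(s_4, k_4) = 0xB01F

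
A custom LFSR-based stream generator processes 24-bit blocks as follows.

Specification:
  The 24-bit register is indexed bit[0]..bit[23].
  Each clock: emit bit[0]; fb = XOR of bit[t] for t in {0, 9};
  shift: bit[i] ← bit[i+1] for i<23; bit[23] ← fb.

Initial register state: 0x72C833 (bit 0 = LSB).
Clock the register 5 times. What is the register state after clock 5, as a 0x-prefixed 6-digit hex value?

0xBB9641

reg_0 = 0x72C833
clock 1: out=1, reg = 0xB96419
clock 2: out=1, reg = 0xDCB20C
clock 3: out=0, reg = 0xEE5906
clock 4: out=0, reg = 0x772C83
clock 5: out=1, reg = 0xBB9641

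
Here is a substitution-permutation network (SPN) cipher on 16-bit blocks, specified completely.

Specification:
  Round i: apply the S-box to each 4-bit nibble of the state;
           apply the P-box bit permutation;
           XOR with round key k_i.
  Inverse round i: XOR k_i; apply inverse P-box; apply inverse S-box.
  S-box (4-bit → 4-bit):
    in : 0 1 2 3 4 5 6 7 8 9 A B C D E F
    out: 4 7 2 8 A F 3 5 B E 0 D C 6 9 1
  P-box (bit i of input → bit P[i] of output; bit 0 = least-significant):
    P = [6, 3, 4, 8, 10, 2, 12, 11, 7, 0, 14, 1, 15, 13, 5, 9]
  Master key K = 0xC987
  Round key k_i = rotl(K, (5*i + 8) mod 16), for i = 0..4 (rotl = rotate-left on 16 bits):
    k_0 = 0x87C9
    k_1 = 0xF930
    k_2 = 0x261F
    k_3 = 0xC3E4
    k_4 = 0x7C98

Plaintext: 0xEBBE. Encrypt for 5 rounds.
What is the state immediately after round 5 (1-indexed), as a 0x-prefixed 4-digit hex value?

s_0 = plaintext = 0xEBBE
s_1 = Round(s_0, k_0) = 0x580B
s_2 = Round(s_1, k_1) = 0x4AC3
s_3 = Round(s_2, k_2) = 0x1D1F
s_4 = Round(s_3, k_3) = 0x3781
s_5 = Round(s_4, k_4) = 0x3244

0x3244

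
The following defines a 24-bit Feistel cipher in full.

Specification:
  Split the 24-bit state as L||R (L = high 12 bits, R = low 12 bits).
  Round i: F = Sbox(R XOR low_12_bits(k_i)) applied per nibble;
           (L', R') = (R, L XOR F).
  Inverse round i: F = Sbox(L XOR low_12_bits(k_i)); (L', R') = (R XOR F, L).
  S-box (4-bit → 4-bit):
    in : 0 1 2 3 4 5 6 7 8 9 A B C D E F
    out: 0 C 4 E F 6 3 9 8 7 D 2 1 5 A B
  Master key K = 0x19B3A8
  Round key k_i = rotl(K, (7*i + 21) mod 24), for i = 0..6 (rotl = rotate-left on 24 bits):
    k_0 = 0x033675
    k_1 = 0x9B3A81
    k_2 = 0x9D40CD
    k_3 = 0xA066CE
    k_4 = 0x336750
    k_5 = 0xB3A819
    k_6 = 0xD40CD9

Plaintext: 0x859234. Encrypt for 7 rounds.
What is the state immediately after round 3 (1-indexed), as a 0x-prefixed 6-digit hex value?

s_0 = plaintext = 0x859234
s_1 = Round(s_0, k_0) = 0x2347A5
s_2 = Round(s_1, k_1) = 0x7A577B
s_3 = Round(s_2, k_2) = 0x77BE86
s_4 = Round(s_3, k_3) = 0xE86F83
s_5 = Round(s_4, k_4) = 0xF836D8
s_6 = Round(s_5, k_5) = 0x6D859F
s_7 = Round(s_6, k_6) = 0x59F12B

0x77BE86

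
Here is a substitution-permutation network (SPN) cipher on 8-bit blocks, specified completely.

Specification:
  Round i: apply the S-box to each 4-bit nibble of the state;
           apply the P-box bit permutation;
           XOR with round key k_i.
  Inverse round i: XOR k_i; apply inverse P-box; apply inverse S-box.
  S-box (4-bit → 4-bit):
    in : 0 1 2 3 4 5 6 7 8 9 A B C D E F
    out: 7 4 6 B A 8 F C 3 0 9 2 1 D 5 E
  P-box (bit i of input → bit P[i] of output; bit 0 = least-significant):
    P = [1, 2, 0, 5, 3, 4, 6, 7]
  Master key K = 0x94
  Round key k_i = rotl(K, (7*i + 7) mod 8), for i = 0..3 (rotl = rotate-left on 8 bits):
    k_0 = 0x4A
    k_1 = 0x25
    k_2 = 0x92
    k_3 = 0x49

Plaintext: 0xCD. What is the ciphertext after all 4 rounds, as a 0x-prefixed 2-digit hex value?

0xDE

s_0 = plaintext = 0xCD
s_1 = Round(s_0, k_0) = 0x61
s_2 = Round(s_1, k_1) = 0xFC
s_3 = Round(s_2, k_2) = 0x40
s_4 = Round(s_3, k_3) = 0xDE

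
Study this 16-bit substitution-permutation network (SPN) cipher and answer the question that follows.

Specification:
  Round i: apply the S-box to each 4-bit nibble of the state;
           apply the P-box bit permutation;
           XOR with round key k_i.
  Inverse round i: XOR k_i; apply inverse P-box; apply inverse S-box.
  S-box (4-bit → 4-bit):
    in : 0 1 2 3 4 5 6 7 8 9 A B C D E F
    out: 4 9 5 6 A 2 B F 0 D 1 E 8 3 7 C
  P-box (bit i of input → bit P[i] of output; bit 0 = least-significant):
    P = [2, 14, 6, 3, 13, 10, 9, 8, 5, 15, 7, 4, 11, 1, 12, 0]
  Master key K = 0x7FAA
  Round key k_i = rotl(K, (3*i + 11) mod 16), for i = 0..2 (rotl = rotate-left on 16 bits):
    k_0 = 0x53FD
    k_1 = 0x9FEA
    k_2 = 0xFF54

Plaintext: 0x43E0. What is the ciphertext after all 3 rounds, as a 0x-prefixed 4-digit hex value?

0xDFAF

s_0 = plaintext = 0x43E0
s_1 = Round(s_0, k_0) = 0xF53E
s_2 = Round(s_1, k_1) = 0x49AF
s_3 = Round(s_2, k_2) = 0xDFAF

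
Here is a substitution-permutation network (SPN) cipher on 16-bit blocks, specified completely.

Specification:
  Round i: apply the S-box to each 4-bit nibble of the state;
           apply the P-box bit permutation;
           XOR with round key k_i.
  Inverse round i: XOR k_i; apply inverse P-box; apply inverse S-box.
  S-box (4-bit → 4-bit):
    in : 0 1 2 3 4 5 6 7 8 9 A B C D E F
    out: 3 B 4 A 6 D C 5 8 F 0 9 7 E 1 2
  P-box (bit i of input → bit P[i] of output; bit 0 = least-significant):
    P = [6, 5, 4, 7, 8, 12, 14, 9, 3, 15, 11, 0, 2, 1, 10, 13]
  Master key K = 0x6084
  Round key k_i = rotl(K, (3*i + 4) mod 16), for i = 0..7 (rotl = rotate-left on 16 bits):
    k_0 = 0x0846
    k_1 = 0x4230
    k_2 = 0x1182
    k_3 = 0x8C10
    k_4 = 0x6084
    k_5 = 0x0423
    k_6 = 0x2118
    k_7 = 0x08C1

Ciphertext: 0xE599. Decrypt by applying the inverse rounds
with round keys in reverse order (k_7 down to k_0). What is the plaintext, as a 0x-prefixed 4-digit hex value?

0xFCD1

s_0 = ciphertext = 0xE599
s_1 = InvRound(s_0, k_7) = 0x6C77
s_2 = InvRound(s_1, k_6) = 0xC570
s_3 = InvRound(s_2, k_5) = 0xF377
s_4 = InvRound(s_3, k_4) = 0xF319
s_5 = InvRound(s_4, k_3) = 0x659A
s_6 = InvRound(s_5, k_2) = 0x6E42
s_7 = InvRound(s_6, k_1) = 0xD2AC
s_8 = InvRound(s_7, k_0) = 0xFCD1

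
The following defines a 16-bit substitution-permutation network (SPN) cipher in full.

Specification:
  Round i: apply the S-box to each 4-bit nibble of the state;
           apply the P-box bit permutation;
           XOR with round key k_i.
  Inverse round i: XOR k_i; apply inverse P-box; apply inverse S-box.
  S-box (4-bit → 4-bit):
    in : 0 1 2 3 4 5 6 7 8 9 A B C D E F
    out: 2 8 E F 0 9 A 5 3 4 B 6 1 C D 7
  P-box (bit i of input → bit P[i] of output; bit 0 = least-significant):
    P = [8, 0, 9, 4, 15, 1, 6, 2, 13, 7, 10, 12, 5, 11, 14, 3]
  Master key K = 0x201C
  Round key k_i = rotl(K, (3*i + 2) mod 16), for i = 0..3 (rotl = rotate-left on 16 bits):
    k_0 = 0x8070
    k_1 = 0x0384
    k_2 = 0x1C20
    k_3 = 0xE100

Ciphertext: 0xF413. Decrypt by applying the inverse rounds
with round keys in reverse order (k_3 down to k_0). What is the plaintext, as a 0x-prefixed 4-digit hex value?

s_0 = ciphertext = 0xF413
s_1 = InvRound(s_0, k_3) = 0x4D0A
s_2 = InvRound(s_1, k_2) = 0xE10C
s_3 = InvRound(s_2, k_1) = 0xD8C9
s_4 = InvRound(s_3, k_0) = 0x3646

0x3646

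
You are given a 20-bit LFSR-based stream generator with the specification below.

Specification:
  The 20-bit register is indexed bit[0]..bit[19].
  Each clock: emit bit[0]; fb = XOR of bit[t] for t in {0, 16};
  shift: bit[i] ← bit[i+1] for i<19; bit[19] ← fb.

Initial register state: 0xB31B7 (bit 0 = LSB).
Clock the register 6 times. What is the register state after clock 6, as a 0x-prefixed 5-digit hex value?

0xF2CC6

reg_0 = 0xB31B7
clock 1: out=1, reg = 0x598DB
clock 2: out=1, reg = 0x2CC6D
clock 3: out=1, reg = 0x96636
clock 4: out=0, reg = 0xCB31B
clock 5: out=1, reg = 0xE598D
clock 6: out=1, reg = 0xF2CC6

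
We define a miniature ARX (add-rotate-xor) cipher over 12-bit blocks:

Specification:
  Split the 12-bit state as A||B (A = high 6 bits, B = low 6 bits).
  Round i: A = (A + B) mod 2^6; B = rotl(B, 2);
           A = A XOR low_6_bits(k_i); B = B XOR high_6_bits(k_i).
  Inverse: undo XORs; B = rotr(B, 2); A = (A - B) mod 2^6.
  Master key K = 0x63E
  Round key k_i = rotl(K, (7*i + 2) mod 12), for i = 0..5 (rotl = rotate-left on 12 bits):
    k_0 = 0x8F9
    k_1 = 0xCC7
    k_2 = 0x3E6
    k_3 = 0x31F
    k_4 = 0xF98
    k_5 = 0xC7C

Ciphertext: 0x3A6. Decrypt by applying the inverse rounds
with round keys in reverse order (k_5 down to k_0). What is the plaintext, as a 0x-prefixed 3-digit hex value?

0x617

s_0 = ciphertext = 0x3A6
s_1 = InvRound(s_0, k_5) = 0xF75
s_2 = InvRound(s_1, k_4) = 0xCF2
s_3 = InvRound(s_2, k_3) = 0xF6F
s_4 = InvRound(s_3, k_2) = 0x4C8
s_5 = InvRound(s_4, k_1) = 0x5BE
s_6 = InvRound(s_5, k_0) = 0x617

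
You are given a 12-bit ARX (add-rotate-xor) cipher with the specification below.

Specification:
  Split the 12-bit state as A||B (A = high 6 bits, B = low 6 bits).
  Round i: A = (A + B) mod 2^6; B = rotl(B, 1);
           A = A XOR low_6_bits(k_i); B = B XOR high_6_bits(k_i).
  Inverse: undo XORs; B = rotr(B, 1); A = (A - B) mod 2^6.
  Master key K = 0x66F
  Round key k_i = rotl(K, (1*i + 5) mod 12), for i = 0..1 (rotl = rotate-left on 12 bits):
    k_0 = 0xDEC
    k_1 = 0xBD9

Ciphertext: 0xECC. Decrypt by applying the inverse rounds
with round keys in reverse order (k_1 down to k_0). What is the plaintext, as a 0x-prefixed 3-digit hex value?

s_0 = ciphertext = 0xECC
s_1 = InvRound(s_0, k_1) = 0xC71
s_2 = InvRound(s_1, k_0) = 0x683

0x683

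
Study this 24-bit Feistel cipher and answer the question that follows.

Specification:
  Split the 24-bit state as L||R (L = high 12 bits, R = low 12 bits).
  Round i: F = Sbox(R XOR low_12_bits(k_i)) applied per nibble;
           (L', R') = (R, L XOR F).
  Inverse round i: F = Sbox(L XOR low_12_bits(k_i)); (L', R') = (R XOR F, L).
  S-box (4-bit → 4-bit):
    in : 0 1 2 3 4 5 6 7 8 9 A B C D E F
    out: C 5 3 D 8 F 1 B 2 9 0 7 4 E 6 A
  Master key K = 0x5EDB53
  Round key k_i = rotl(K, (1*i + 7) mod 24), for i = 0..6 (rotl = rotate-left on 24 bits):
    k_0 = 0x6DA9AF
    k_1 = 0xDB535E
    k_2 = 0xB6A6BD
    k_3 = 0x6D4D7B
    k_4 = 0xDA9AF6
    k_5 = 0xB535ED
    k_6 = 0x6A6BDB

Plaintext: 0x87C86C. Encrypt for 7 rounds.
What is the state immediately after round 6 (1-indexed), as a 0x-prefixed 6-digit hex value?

0x4F08E6

s_0 = plaintext = 0x87C86C
s_1 = Round(s_0, k_0) = 0x86CD31
s_2 = Round(s_1, k_1) = 0xD31E76
s_3 = Round(s_2, k_2) = 0xE76F76
s_4 = Round(s_3, k_3) = 0xF76DB8
s_5 = Round(s_4, k_4) = 0xDB84F0
s_6 = Round(s_5, k_5) = 0x4F08E6
s_7 = Round(s_6, k_6) = 0x8E692E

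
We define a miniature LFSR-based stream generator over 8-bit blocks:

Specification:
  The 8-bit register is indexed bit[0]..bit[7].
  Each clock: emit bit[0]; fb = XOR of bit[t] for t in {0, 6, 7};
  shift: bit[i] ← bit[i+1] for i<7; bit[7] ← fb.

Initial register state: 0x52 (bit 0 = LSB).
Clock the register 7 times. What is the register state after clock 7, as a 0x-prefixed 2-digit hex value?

0x3A

reg_0 = 0x52
clock 1: out=0, reg = 0xA9
clock 2: out=1, reg = 0x54
clock 3: out=0, reg = 0xAA
clock 4: out=0, reg = 0xD5
clock 5: out=1, reg = 0xEA
clock 6: out=0, reg = 0x75
clock 7: out=1, reg = 0x3A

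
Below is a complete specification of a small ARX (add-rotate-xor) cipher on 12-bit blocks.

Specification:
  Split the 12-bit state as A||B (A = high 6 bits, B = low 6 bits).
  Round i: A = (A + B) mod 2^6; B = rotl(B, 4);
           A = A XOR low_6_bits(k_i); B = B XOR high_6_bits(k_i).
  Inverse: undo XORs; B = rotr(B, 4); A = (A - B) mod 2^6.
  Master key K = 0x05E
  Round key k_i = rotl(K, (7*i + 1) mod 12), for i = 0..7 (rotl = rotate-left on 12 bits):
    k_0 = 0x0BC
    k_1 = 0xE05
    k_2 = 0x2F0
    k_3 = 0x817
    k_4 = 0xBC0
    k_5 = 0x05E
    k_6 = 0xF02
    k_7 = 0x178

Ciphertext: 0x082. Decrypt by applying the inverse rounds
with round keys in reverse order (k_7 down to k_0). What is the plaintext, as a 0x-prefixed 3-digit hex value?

s_0 = ciphertext = 0x082
s_1 = InvRound(s_0, k_7) = 0x79C
s_2 = InvRound(s_1, k_6) = 0x682
s_3 = InvRound(s_2, k_5) = 0xE0C
s_4 = InvRound(s_3, k_4) = 0xA8E
s_5 = InvRound(s_4, k_3) = 0x0FA
s_6 = InvRound(s_5, k_2) = 0xB07
s_7 = InvRound(s_6, k_1) = 0xABF
s_8 = InvRound(s_7, k_0) = 0x7F7

0x7F7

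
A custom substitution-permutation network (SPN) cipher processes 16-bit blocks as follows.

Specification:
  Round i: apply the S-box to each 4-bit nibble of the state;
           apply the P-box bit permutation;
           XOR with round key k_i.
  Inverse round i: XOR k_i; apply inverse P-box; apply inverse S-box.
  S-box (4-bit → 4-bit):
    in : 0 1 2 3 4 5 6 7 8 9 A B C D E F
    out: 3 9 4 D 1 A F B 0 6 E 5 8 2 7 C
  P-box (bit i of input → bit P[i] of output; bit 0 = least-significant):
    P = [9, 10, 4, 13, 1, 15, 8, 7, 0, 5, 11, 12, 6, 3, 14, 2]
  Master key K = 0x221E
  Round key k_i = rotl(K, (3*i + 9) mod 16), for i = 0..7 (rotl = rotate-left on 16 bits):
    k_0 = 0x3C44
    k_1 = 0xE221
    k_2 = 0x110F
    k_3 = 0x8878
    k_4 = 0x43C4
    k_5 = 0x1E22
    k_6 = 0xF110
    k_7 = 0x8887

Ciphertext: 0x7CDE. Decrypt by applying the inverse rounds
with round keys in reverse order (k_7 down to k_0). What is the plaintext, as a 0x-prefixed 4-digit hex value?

s_0 = ciphertext = 0x7CDE
s_1 = InvRound(s_0, k_7) = 0xE1DA
s_2 = InvRound(s_1, k_6) = 0x0C18
s_3 = InvRound(s_2, k_5) = 0xD54B
s_4 = InvRound(s_3, k_4) = 0x5170
s_5 = InvRound(s_4, k_3) = 0x9F98
s_6 = InvRound(s_5, k_2) = 0xCB7E
s_7 = InvRound(s_6, k_1) = 0x7BBF
s_8 = InvRound(s_7, k_0) = 0xE03E

0xE03E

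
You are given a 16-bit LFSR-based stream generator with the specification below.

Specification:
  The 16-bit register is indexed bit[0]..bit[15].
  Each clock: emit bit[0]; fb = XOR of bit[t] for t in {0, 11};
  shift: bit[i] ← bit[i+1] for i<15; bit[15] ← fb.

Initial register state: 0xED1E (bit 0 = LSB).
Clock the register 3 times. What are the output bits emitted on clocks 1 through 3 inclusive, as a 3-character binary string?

011

reg_0 = 0xED1E
clock 1: out=0, reg = 0xF68F
clock 2: out=1, reg = 0xFB47
clock 3: out=1, reg = 0x7DA3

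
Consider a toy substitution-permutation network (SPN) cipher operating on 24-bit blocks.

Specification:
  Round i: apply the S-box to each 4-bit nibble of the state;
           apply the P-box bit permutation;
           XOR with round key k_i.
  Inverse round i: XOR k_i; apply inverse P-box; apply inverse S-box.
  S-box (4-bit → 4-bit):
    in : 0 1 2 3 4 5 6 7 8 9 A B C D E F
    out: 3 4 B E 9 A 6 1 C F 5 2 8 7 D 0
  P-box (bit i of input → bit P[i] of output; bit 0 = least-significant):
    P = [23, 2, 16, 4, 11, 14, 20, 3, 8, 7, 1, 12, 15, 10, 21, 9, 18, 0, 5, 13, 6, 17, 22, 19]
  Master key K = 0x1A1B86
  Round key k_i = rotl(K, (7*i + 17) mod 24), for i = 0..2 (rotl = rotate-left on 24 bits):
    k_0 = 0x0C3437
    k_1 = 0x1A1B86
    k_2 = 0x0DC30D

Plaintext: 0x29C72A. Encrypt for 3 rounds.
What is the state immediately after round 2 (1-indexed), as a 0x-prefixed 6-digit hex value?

s_0 = plaintext = 0x29C72A
s_1 = Round(s_0, k_0) = 0x835F5E
s_2 = Round(s_1, k_1) = 0xD37DBF
s_3 = Round(s_2, k_2) = 0x4F22EE

0xD37DBF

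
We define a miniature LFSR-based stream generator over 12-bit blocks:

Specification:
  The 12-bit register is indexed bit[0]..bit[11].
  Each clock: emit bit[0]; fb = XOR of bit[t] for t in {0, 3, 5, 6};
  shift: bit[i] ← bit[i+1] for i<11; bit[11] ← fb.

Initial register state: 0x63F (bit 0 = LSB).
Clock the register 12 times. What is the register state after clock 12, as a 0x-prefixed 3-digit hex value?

0x811

reg_0 = 0x63F
clock 1: out=1, reg = 0xB1F
clock 2: out=1, reg = 0x58F
clock 3: out=1, reg = 0x2C7
clock 4: out=1, reg = 0x163
clock 5: out=1, reg = 0x8B1
clock 6: out=1, reg = 0x458
clock 7: out=0, reg = 0x22C
clock 8: out=0, reg = 0x116
clock 9: out=0, reg = 0x08B
clock 10: out=1, reg = 0x045
clock 11: out=1, reg = 0x022
clock 12: out=0, reg = 0x811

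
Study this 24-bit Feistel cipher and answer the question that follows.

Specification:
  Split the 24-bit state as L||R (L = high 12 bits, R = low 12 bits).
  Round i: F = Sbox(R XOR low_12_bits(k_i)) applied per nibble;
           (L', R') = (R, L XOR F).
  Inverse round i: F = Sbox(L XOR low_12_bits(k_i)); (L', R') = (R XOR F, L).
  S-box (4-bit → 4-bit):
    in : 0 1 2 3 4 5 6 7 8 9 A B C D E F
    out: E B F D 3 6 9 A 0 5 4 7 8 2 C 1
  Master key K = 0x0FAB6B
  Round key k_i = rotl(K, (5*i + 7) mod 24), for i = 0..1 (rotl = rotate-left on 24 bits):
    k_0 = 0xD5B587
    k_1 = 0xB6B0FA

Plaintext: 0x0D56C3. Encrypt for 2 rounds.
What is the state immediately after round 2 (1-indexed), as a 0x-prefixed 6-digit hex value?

s_0 = plaintext = 0x0D56C3
s_1 = Round(s_0, k_0) = 0x6C3DE6
s_2 = Round(s_1, k_1) = 0xDE647B

0xDE647B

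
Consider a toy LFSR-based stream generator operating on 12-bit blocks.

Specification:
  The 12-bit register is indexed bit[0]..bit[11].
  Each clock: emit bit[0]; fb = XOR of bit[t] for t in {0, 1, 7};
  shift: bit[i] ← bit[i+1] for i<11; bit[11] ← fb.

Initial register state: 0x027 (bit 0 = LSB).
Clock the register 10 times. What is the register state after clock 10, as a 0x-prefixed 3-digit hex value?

reg_0 = 0x027
clock 1: out=1, reg = 0x013
clock 2: out=1, reg = 0x009
clock 3: out=1, reg = 0x804
clock 4: out=0, reg = 0x402
clock 5: out=0, reg = 0xA01
clock 6: out=1, reg = 0xD00
clock 7: out=0, reg = 0x680
clock 8: out=0, reg = 0xB40
clock 9: out=0, reg = 0x5A0
clock 10: out=0, reg = 0xAD0

0xAD0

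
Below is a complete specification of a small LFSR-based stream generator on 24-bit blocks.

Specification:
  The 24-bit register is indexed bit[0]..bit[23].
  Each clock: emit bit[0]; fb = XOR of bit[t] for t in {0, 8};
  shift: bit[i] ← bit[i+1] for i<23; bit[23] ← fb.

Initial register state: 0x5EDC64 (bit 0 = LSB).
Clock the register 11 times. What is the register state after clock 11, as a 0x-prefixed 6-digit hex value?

reg_0 = 0x5EDC64
clock 1: out=0, reg = 0x2F6E32
clock 2: out=0, reg = 0x17B719
clock 3: out=1, reg = 0x0BDB8C
clock 4: out=0, reg = 0x85EDC6
clock 5: out=0, reg = 0xC2F6E3
clock 6: out=1, reg = 0xE17B71
clock 7: out=1, reg = 0x70BDB8
clock 8: out=0, reg = 0xB85EDC
clock 9: out=0, reg = 0x5C2F6E
clock 10: out=0, reg = 0xAE17B7
clock 11: out=1, reg = 0x570BDB

0x570BDB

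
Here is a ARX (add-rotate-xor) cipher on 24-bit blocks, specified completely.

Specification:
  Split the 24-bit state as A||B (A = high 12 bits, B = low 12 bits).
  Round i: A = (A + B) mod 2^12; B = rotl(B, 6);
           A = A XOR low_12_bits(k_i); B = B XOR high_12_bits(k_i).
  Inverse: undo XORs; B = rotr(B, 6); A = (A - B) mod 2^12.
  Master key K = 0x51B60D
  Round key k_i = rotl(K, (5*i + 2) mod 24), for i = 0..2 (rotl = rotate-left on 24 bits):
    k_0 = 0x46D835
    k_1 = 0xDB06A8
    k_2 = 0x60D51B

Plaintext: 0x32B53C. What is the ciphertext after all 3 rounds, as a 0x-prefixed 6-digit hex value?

s_0 = plaintext = 0x32B53C
s_1 = Round(s_0, k_0) = 0x052B79
s_2 = Round(s_1, k_1) = 0xD633DD
s_3 = Round(s_2, k_2) = 0x45B142

0x45B142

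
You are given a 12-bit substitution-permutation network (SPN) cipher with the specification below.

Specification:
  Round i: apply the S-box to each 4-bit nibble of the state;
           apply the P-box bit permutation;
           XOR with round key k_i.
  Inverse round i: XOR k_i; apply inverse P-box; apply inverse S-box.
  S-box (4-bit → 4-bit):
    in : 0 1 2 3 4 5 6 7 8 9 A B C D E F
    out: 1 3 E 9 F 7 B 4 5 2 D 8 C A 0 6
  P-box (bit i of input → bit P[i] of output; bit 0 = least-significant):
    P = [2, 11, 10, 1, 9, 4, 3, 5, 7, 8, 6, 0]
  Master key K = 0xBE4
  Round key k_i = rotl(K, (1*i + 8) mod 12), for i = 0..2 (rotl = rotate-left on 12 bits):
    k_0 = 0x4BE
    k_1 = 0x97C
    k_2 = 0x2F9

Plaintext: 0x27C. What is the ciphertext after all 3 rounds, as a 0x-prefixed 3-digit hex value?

0x33C

s_0 = plaintext = 0x27C
s_1 = Round(s_0, k_0) = 0x1F5
s_2 = Round(s_1, k_1) = 0x4E0
s_3 = Round(s_2, k_2) = 0x33C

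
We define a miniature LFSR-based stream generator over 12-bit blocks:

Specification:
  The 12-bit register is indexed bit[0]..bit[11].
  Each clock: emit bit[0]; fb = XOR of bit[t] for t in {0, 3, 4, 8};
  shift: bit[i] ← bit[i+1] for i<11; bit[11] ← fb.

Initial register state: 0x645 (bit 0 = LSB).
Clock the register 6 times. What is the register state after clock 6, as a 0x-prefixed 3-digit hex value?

0x7D9

reg_0 = 0x645
clock 1: out=1, reg = 0xB22
clock 2: out=0, reg = 0xD91
clock 3: out=1, reg = 0xEC8
clock 4: out=0, reg = 0xF64
clock 5: out=0, reg = 0xFB2
clock 6: out=0, reg = 0x7D9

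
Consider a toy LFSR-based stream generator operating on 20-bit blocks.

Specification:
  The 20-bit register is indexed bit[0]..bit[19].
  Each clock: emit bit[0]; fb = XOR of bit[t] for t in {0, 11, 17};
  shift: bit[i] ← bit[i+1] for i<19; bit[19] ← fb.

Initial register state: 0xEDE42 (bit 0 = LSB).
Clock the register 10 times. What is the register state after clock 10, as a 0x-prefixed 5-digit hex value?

reg_0 = 0xEDE42
clock 1: out=0, reg = 0x76F21
clock 2: out=1, reg = 0xBB790
clock 3: out=0, reg = 0xDDBC8
clock 4: out=0, reg = 0xEEDE4
clock 5: out=0, reg = 0x776F2
clock 6: out=0, reg = 0xBBB79
clock 7: out=1, reg = 0xDDDBC
clock 8: out=0, reg = 0xEEEDE
clock 9: out=0, reg = 0x7776F
clock 10: out=1, reg = 0x3BBB7

0x3BBB7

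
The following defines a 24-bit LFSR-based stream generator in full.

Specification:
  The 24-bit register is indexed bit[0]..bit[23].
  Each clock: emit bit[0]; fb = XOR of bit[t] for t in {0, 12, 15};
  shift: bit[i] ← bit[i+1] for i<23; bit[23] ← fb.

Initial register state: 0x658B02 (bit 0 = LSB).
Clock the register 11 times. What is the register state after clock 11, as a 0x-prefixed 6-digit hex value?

0xF22CB1

reg_0 = 0x658B02
clock 1: out=0, reg = 0xB2C581
clock 2: out=1, reg = 0x5962C0
clock 3: out=0, reg = 0x2CB160
clock 4: out=0, reg = 0x1658B0
clock 5: out=0, reg = 0x8B2C58
clock 6: out=0, reg = 0x45962C
clock 7: out=0, reg = 0x22CB16
clock 8: out=0, reg = 0x91658B
clock 9: out=1, reg = 0xC8B2C5
clock 10: out=1, reg = 0xE45962
clock 11: out=0, reg = 0xF22CB1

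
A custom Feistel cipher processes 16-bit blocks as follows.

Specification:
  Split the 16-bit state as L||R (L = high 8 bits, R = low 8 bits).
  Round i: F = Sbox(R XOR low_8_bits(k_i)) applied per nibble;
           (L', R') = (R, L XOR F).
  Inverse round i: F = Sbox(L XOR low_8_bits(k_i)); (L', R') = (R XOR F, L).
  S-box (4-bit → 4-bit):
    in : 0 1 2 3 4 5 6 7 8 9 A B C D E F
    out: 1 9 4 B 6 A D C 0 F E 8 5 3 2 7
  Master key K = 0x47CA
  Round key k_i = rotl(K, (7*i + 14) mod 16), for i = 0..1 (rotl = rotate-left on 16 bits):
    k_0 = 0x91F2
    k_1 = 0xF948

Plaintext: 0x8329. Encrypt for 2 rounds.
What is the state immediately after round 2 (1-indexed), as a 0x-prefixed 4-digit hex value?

s_0 = plaintext = 0x8329
s_1 = Round(s_0, k_0) = 0x29BB
s_2 = Round(s_1, k_1) = 0xBB52

0xBB52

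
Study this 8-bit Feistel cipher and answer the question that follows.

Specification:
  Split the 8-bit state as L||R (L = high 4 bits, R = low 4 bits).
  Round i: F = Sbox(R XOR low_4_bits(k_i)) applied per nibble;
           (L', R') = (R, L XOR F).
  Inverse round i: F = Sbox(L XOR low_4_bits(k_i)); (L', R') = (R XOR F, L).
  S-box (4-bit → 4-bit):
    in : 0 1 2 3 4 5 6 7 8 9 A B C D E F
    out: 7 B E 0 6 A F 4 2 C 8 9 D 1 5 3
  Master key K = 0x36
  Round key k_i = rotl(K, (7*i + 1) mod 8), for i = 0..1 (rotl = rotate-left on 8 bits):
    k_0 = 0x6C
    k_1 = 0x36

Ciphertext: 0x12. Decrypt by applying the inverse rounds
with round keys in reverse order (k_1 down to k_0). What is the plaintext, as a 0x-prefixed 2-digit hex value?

s_0 = ciphertext = 0x12
s_1 = InvRound(s_0, k_1) = 0x61
s_2 = InvRound(s_1, k_0) = 0x96

0x96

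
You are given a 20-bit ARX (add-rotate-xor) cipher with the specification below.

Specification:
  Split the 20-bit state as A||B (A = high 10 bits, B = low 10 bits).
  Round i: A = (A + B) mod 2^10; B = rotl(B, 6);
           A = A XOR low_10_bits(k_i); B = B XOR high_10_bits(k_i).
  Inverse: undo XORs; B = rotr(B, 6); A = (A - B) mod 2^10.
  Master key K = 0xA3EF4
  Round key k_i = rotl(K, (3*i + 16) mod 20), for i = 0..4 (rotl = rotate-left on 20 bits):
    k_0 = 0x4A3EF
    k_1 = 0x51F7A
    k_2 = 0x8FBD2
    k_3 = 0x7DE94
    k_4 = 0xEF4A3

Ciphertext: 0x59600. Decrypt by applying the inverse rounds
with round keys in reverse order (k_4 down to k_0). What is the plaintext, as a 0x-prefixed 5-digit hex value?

s_0 = ciphertext = 0x59600
s_1 = InvRound(s_0, k_4) = 0x7C3D6
s_2 = InvRound(s_1, k_3) = 0x53218
s_3 = InvRound(s_2, k_2) = 0x0FA60
s_4 = InvRound(s_3, k_1) = 0x3227C
s_5 = InvRound(s_4, k_0) = 0x7694D

0x7694D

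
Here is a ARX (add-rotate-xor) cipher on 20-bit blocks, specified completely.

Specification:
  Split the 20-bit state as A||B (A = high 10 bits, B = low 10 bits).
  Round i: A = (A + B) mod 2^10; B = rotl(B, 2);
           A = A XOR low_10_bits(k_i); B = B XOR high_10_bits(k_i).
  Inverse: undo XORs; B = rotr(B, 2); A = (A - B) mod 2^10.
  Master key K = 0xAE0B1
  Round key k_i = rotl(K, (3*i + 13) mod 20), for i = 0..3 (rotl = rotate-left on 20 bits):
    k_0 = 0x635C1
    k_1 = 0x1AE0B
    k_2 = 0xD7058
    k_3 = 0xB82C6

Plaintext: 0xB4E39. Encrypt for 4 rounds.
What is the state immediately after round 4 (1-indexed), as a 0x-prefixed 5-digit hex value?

0xC83F4

s_0 = plaintext = 0xB4E39
s_1 = Round(s_0, k_0) = 0x3356B
s_2 = Round(s_1, k_1) = 0x0CDC6
s_3 = Round(s_2, k_2) = 0x68445
s_4 = Round(s_3, k_3) = 0xC83F4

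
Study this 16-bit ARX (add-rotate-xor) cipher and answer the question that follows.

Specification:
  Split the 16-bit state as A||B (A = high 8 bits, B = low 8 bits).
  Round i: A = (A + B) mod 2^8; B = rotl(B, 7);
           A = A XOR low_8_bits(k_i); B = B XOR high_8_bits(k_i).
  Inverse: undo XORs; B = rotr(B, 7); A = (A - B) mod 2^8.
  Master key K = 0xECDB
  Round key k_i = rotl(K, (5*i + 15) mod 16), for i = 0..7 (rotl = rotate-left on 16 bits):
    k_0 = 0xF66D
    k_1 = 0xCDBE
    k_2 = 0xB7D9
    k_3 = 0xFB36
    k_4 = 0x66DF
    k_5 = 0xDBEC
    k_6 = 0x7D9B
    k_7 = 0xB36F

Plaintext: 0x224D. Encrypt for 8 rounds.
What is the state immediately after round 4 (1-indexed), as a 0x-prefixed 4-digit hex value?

0x7B59

s_0 = plaintext = 0x224D
s_1 = Round(s_0, k_0) = 0x0250
s_2 = Round(s_1, k_1) = 0xECE5
s_3 = Round(s_2, k_2) = 0x0845
s_4 = Round(s_3, k_3) = 0x7B59
s_5 = Round(s_4, k_4) = 0x0BCA
s_6 = Round(s_5, k_5) = 0x39BE
s_7 = Round(s_6, k_6) = 0x6C22
s_8 = Round(s_7, k_7) = 0xE1A2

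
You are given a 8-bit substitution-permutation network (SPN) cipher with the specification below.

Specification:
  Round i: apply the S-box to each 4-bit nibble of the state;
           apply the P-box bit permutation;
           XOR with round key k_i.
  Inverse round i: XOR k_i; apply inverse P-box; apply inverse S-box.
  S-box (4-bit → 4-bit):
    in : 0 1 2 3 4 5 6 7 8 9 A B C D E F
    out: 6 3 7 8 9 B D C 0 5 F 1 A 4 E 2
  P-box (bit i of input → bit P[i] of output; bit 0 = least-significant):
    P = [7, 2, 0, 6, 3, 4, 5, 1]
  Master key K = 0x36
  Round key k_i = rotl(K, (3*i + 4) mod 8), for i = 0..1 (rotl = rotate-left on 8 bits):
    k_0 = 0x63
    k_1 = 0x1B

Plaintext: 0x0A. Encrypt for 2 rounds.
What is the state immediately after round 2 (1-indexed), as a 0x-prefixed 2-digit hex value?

s_0 = plaintext = 0x0A
s_1 = Round(s_0, k_0) = 0x96
s_2 = Round(s_1, k_1) = 0xF2

0xF2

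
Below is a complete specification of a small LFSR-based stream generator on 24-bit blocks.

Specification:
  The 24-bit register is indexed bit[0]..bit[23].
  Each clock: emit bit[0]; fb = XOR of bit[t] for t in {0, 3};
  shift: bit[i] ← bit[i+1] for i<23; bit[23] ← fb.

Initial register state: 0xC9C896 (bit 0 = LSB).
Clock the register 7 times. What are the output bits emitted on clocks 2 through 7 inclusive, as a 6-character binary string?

reg_0 = 0xC9C896
clock 1: out=0, reg = 0x64E44B
clock 2: out=1, reg = 0x327225
clock 3: out=1, reg = 0x993912
clock 4: out=0, reg = 0x4C9C89
clock 5: out=1, reg = 0x264E44
clock 6: out=0, reg = 0x132722
clock 7: out=0, reg = 0x099391

110100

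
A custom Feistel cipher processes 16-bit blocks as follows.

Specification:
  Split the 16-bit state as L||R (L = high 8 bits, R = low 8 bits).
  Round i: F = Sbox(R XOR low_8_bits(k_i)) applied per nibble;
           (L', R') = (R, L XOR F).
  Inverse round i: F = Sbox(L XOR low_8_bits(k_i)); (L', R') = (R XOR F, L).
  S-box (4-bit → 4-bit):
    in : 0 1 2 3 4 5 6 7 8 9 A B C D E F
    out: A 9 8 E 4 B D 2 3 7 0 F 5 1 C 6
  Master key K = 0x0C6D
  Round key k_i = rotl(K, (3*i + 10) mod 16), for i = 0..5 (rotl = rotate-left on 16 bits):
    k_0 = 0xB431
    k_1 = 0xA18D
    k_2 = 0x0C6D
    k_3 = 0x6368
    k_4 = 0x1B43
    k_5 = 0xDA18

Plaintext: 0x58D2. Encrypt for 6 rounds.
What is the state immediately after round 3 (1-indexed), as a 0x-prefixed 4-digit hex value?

s_0 = plaintext = 0x58D2
s_1 = Round(s_0, k_0) = 0xD296
s_2 = Round(s_1, k_1) = 0x964D
s_3 = Round(s_2, k_2) = 0x4D1C
s_4 = Round(s_3, k_3) = 0x1C69
s_5 = Round(s_4, k_4) = 0x699C
s_6 = Round(s_5, k_5) = 0x9C5D

0x4D1C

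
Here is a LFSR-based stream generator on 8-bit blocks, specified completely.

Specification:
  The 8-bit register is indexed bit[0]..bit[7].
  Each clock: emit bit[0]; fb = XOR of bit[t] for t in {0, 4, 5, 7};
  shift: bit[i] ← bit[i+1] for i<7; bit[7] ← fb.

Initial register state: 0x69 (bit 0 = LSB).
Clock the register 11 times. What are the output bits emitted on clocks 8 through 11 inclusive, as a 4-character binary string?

reg_0 = 0x69
clock 1: out=1, reg = 0x34
clock 2: out=0, reg = 0x1A
clock 3: out=0, reg = 0x8D
clock 4: out=1, reg = 0x46
clock 5: out=0, reg = 0x23
clock 6: out=1, reg = 0x11
clock 7: out=1, reg = 0x08
clock 8: out=0, reg = 0x04
clock 9: out=0, reg = 0x02
clock 10: out=0, reg = 0x01
clock 11: out=1, reg = 0x80

0001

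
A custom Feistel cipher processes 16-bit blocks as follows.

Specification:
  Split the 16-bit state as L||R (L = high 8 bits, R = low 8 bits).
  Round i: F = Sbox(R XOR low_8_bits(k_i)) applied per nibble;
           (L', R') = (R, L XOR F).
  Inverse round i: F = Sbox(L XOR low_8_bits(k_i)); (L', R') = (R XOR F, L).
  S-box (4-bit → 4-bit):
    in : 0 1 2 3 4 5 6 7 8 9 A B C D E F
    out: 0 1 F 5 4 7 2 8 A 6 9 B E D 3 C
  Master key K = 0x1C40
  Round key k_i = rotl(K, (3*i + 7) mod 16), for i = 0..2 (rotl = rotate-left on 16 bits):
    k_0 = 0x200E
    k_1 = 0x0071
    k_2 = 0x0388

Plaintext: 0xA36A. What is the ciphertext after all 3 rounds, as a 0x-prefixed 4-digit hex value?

0xA877

s_0 = plaintext = 0xA36A
s_1 = Round(s_0, k_0) = 0x6A87
s_2 = Round(s_1, k_1) = 0x87A8
s_3 = Round(s_2, k_2) = 0xA877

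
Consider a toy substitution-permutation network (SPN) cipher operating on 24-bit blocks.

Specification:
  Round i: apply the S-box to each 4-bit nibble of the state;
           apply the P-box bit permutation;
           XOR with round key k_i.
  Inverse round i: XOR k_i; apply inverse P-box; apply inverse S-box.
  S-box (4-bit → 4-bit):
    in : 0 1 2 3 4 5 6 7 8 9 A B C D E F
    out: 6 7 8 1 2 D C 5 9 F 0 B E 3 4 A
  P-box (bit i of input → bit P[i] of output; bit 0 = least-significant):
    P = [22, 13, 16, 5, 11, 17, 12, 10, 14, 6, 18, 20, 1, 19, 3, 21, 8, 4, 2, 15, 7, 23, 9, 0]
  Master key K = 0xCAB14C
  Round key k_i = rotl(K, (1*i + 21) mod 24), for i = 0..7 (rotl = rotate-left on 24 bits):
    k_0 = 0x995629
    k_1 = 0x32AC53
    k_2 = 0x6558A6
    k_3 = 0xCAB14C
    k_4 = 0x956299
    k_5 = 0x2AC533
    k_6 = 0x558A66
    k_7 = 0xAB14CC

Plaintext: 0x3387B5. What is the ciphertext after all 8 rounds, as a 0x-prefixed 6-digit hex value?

s_0 = plaintext = 0x3387B5
s_1 = Round(s_0, k_0) = 0xFE1B8B
s_2 = Round(s_1, k_1) = 0xEAC03C
s_3 = Round(s_2, k_2) = 0x4872CE
s_4 = Round(s_3, k_3) = 0x592446
s_5 = Round(s_4, k_4) = 0xB6E16C
s_6 = Round(s_5, k_5) = 0xAF31DE
s_7 = Round(s_6, k_6) = 0x524234
s_8 = Round(s_7, k_7) = 0xB3BE4D

0xB3BE4D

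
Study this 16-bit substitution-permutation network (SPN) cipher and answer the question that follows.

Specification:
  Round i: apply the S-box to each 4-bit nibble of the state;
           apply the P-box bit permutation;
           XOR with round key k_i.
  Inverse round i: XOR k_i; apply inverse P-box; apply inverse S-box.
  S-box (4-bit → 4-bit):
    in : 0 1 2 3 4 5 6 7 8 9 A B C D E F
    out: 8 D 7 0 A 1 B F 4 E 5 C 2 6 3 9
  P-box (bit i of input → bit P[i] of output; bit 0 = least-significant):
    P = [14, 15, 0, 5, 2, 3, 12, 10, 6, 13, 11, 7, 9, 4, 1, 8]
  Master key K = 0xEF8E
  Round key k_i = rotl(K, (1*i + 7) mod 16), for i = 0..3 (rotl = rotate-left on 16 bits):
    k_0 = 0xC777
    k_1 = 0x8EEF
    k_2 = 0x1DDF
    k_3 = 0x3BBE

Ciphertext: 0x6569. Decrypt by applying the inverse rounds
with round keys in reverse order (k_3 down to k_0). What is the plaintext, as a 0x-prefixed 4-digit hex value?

s_0 = ciphertext = 0x6569
s_1 = InvRound(s_0, k_3) = 0x211A
s_2 = InvRound(s_1, k_2) = 0x3718
s_3 = InvRound(s_2, k_1) = 0x97A9
s_4 = InvRound(s_3, k_0) = 0xDF25

0xDF25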